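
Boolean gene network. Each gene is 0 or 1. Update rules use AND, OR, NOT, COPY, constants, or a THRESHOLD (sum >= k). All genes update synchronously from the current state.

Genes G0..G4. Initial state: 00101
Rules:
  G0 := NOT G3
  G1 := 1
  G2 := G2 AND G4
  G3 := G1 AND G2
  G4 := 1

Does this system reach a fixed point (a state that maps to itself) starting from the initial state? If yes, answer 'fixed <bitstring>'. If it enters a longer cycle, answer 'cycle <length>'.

Answer: fixed 01111

Derivation:
Step 0: 00101
Step 1: G0=NOT G3=NOT 0=1 G1=1(const) G2=G2&G4=1&1=1 G3=G1&G2=0&1=0 G4=1(const) -> 11101
Step 2: G0=NOT G3=NOT 0=1 G1=1(const) G2=G2&G4=1&1=1 G3=G1&G2=1&1=1 G4=1(const) -> 11111
Step 3: G0=NOT G3=NOT 1=0 G1=1(const) G2=G2&G4=1&1=1 G3=G1&G2=1&1=1 G4=1(const) -> 01111
Step 4: G0=NOT G3=NOT 1=0 G1=1(const) G2=G2&G4=1&1=1 G3=G1&G2=1&1=1 G4=1(const) -> 01111
Fixed point reached at step 3: 01111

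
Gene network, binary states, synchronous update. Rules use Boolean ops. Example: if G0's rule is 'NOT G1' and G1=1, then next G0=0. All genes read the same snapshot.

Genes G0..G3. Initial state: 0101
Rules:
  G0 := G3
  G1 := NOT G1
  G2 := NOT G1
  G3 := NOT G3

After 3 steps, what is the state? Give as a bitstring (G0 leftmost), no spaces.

Step 1: G0=G3=1 G1=NOT G1=NOT 1=0 G2=NOT G1=NOT 1=0 G3=NOT G3=NOT 1=0 -> 1000
Step 2: G0=G3=0 G1=NOT G1=NOT 0=1 G2=NOT G1=NOT 0=1 G3=NOT G3=NOT 0=1 -> 0111
Step 3: G0=G3=1 G1=NOT G1=NOT 1=0 G2=NOT G1=NOT 1=0 G3=NOT G3=NOT 1=0 -> 1000

1000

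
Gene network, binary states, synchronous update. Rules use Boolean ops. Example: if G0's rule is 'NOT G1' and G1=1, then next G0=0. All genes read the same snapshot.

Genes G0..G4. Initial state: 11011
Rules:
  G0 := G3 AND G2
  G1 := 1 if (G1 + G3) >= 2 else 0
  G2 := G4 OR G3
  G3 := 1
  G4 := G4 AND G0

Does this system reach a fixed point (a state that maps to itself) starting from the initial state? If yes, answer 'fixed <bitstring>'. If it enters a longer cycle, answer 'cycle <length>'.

Step 0: 11011
Step 1: G0=G3&G2=1&0=0 G1=(1+1>=2)=1 G2=G4|G3=1|1=1 G3=1(const) G4=G4&G0=1&1=1 -> 01111
Step 2: G0=G3&G2=1&1=1 G1=(1+1>=2)=1 G2=G4|G3=1|1=1 G3=1(const) G4=G4&G0=1&0=0 -> 11110
Step 3: G0=G3&G2=1&1=1 G1=(1+1>=2)=1 G2=G4|G3=0|1=1 G3=1(const) G4=G4&G0=0&1=0 -> 11110
Fixed point reached at step 2: 11110

Answer: fixed 11110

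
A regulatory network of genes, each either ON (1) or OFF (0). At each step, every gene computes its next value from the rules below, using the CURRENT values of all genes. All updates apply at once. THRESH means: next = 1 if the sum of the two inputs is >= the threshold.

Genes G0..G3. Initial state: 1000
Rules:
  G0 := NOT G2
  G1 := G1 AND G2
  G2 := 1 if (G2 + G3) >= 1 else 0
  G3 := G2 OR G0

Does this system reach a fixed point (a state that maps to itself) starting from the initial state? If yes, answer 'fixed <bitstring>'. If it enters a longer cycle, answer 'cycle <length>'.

Answer: fixed 0011

Derivation:
Step 0: 1000
Step 1: G0=NOT G2=NOT 0=1 G1=G1&G2=0&0=0 G2=(0+0>=1)=0 G3=G2|G0=0|1=1 -> 1001
Step 2: G0=NOT G2=NOT 0=1 G1=G1&G2=0&0=0 G2=(0+1>=1)=1 G3=G2|G0=0|1=1 -> 1011
Step 3: G0=NOT G2=NOT 1=0 G1=G1&G2=0&1=0 G2=(1+1>=1)=1 G3=G2|G0=1|1=1 -> 0011
Step 4: G0=NOT G2=NOT 1=0 G1=G1&G2=0&1=0 G2=(1+1>=1)=1 G3=G2|G0=1|0=1 -> 0011
Fixed point reached at step 3: 0011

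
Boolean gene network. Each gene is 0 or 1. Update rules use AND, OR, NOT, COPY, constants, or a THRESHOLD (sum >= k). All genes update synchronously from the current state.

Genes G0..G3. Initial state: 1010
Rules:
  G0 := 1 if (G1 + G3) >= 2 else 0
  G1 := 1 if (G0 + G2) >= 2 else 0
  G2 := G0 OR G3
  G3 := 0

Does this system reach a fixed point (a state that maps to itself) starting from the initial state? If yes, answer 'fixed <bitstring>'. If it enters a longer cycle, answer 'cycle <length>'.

Answer: fixed 0000

Derivation:
Step 0: 1010
Step 1: G0=(0+0>=2)=0 G1=(1+1>=2)=1 G2=G0|G3=1|0=1 G3=0(const) -> 0110
Step 2: G0=(1+0>=2)=0 G1=(0+1>=2)=0 G2=G0|G3=0|0=0 G3=0(const) -> 0000
Step 3: G0=(0+0>=2)=0 G1=(0+0>=2)=0 G2=G0|G3=0|0=0 G3=0(const) -> 0000
Fixed point reached at step 2: 0000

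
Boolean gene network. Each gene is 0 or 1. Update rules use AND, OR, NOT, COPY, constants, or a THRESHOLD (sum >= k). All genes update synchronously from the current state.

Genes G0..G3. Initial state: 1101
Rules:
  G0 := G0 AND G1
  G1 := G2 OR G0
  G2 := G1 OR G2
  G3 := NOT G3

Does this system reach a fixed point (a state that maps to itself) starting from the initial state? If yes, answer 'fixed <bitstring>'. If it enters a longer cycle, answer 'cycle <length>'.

Answer: cycle 2

Derivation:
Step 0: 1101
Step 1: G0=G0&G1=1&1=1 G1=G2|G0=0|1=1 G2=G1|G2=1|0=1 G3=NOT G3=NOT 1=0 -> 1110
Step 2: G0=G0&G1=1&1=1 G1=G2|G0=1|1=1 G2=G1|G2=1|1=1 G3=NOT G3=NOT 0=1 -> 1111
Step 3: G0=G0&G1=1&1=1 G1=G2|G0=1|1=1 G2=G1|G2=1|1=1 G3=NOT G3=NOT 1=0 -> 1110
Cycle of length 2 starting at step 1 -> no fixed point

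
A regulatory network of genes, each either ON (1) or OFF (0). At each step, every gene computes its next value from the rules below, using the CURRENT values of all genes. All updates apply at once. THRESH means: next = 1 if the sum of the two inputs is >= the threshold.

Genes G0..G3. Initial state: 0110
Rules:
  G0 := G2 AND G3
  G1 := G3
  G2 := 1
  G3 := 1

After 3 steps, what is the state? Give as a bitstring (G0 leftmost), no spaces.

Step 1: G0=G2&G3=1&0=0 G1=G3=0 G2=1(const) G3=1(const) -> 0011
Step 2: G0=G2&G3=1&1=1 G1=G3=1 G2=1(const) G3=1(const) -> 1111
Step 3: G0=G2&G3=1&1=1 G1=G3=1 G2=1(const) G3=1(const) -> 1111

1111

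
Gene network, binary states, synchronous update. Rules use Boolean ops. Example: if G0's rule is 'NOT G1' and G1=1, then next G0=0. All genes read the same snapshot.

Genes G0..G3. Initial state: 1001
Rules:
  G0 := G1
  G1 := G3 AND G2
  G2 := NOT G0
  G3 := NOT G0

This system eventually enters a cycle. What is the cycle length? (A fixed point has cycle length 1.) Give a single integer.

Step 0: 1001
Step 1: G0=G1=0 G1=G3&G2=1&0=0 G2=NOT G0=NOT 1=0 G3=NOT G0=NOT 1=0 -> 0000
Step 2: G0=G1=0 G1=G3&G2=0&0=0 G2=NOT G0=NOT 0=1 G3=NOT G0=NOT 0=1 -> 0011
Step 3: G0=G1=0 G1=G3&G2=1&1=1 G2=NOT G0=NOT 0=1 G3=NOT G0=NOT 0=1 -> 0111
Step 4: G0=G1=1 G1=G3&G2=1&1=1 G2=NOT G0=NOT 0=1 G3=NOT G0=NOT 0=1 -> 1111
Step 5: G0=G1=1 G1=G3&G2=1&1=1 G2=NOT G0=NOT 1=0 G3=NOT G0=NOT 1=0 -> 1100
Step 6: G0=G1=1 G1=G3&G2=0&0=0 G2=NOT G0=NOT 1=0 G3=NOT G0=NOT 1=0 -> 1000
Step 7: G0=G1=0 G1=G3&G2=0&0=0 G2=NOT G0=NOT 1=0 G3=NOT G0=NOT 1=0 -> 0000
State from step 7 equals state from step 1 -> cycle length 6

Answer: 6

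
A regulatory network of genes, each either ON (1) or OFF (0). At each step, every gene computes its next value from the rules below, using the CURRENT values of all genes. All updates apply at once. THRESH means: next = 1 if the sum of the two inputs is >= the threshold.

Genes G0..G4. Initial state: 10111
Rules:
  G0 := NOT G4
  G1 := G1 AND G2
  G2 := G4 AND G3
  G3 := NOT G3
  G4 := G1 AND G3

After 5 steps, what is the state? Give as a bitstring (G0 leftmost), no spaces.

Step 1: G0=NOT G4=NOT 1=0 G1=G1&G2=0&1=0 G2=G4&G3=1&1=1 G3=NOT G3=NOT 1=0 G4=G1&G3=0&1=0 -> 00100
Step 2: G0=NOT G4=NOT 0=1 G1=G1&G2=0&1=0 G2=G4&G3=0&0=0 G3=NOT G3=NOT 0=1 G4=G1&G3=0&0=0 -> 10010
Step 3: G0=NOT G4=NOT 0=1 G1=G1&G2=0&0=0 G2=G4&G3=0&1=0 G3=NOT G3=NOT 1=0 G4=G1&G3=0&1=0 -> 10000
Step 4: G0=NOT G4=NOT 0=1 G1=G1&G2=0&0=0 G2=G4&G3=0&0=0 G3=NOT G3=NOT 0=1 G4=G1&G3=0&0=0 -> 10010
Step 5: G0=NOT G4=NOT 0=1 G1=G1&G2=0&0=0 G2=G4&G3=0&1=0 G3=NOT G3=NOT 1=0 G4=G1&G3=0&1=0 -> 10000

10000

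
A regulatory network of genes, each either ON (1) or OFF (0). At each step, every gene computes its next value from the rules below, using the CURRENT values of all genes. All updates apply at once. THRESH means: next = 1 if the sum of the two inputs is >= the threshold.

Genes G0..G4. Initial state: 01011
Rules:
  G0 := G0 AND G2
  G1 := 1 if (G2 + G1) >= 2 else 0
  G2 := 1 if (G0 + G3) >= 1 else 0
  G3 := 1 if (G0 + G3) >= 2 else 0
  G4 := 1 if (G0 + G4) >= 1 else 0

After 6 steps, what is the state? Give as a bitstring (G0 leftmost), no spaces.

Step 1: G0=G0&G2=0&0=0 G1=(0+1>=2)=0 G2=(0+1>=1)=1 G3=(0+1>=2)=0 G4=(0+1>=1)=1 -> 00101
Step 2: G0=G0&G2=0&1=0 G1=(1+0>=2)=0 G2=(0+0>=1)=0 G3=(0+0>=2)=0 G4=(0+1>=1)=1 -> 00001
Step 3: G0=G0&G2=0&0=0 G1=(0+0>=2)=0 G2=(0+0>=1)=0 G3=(0+0>=2)=0 G4=(0+1>=1)=1 -> 00001
Step 4: G0=G0&G2=0&0=0 G1=(0+0>=2)=0 G2=(0+0>=1)=0 G3=(0+0>=2)=0 G4=(0+1>=1)=1 -> 00001
Step 5: G0=G0&G2=0&0=0 G1=(0+0>=2)=0 G2=(0+0>=1)=0 G3=(0+0>=2)=0 G4=(0+1>=1)=1 -> 00001
Step 6: G0=G0&G2=0&0=0 G1=(0+0>=2)=0 G2=(0+0>=1)=0 G3=(0+0>=2)=0 G4=(0+1>=1)=1 -> 00001

00001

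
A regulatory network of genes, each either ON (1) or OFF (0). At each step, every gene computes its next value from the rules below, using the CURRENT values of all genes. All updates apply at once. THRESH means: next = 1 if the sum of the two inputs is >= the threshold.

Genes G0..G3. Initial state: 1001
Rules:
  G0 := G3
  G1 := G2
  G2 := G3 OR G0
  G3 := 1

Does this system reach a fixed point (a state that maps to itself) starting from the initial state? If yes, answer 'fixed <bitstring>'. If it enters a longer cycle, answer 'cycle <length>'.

Answer: fixed 1111

Derivation:
Step 0: 1001
Step 1: G0=G3=1 G1=G2=0 G2=G3|G0=1|1=1 G3=1(const) -> 1011
Step 2: G0=G3=1 G1=G2=1 G2=G3|G0=1|1=1 G3=1(const) -> 1111
Step 3: G0=G3=1 G1=G2=1 G2=G3|G0=1|1=1 G3=1(const) -> 1111
Fixed point reached at step 2: 1111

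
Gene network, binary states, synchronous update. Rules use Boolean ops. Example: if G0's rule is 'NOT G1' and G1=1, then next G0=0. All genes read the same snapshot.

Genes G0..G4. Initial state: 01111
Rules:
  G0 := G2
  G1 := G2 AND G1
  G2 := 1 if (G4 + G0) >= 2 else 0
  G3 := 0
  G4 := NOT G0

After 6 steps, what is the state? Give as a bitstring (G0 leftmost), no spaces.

Step 1: G0=G2=1 G1=G2&G1=1&1=1 G2=(1+0>=2)=0 G3=0(const) G4=NOT G0=NOT 0=1 -> 11001
Step 2: G0=G2=0 G1=G2&G1=0&1=0 G2=(1+1>=2)=1 G3=0(const) G4=NOT G0=NOT 1=0 -> 00100
Step 3: G0=G2=1 G1=G2&G1=1&0=0 G2=(0+0>=2)=0 G3=0(const) G4=NOT G0=NOT 0=1 -> 10001
Step 4: G0=G2=0 G1=G2&G1=0&0=0 G2=(1+1>=2)=1 G3=0(const) G4=NOT G0=NOT 1=0 -> 00100
Step 5: G0=G2=1 G1=G2&G1=1&0=0 G2=(0+0>=2)=0 G3=0(const) G4=NOT G0=NOT 0=1 -> 10001
Step 6: G0=G2=0 G1=G2&G1=0&0=0 G2=(1+1>=2)=1 G3=0(const) G4=NOT G0=NOT 1=0 -> 00100

00100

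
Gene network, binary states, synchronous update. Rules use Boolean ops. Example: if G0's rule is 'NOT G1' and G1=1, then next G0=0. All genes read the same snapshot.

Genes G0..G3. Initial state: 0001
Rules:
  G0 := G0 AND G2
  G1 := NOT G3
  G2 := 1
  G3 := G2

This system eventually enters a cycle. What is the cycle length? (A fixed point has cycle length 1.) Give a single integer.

Step 0: 0001
Step 1: G0=G0&G2=0&0=0 G1=NOT G3=NOT 1=0 G2=1(const) G3=G2=0 -> 0010
Step 2: G0=G0&G2=0&1=0 G1=NOT G3=NOT 0=1 G2=1(const) G3=G2=1 -> 0111
Step 3: G0=G0&G2=0&1=0 G1=NOT G3=NOT 1=0 G2=1(const) G3=G2=1 -> 0011
Step 4: G0=G0&G2=0&1=0 G1=NOT G3=NOT 1=0 G2=1(const) G3=G2=1 -> 0011
State from step 4 equals state from step 3 -> cycle length 1

Answer: 1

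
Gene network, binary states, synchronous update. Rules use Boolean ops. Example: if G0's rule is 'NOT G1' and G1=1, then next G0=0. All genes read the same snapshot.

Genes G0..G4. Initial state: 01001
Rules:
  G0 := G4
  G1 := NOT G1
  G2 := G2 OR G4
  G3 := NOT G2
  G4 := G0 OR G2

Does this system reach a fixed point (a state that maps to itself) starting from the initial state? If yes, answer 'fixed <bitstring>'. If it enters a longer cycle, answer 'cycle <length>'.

Step 0: 01001
Step 1: G0=G4=1 G1=NOT G1=NOT 1=0 G2=G2|G4=0|1=1 G3=NOT G2=NOT 0=1 G4=G0|G2=0|0=0 -> 10110
Step 2: G0=G4=0 G1=NOT G1=NOT 0=1 G2=G2|G4=1|0=1 G3=NOT G2=NOT 1=0 G4=G0|G2=1|1=1 -> 01101
Step 3: G0=G4=1 G1=NOT G1=NOT 1=0 G2=G2|G4=1|1=1 G3=NOT G2=NOT 1=0 G4=G0|G2=0|1=1 -> 10101
Step 4: G0=G4=1 G1=NOT G1=NOT 0=1 G2=G2|G4=1|1=1 G3=NOT G2=NOT 1=0 G4=G0|G2=1|1=1 -> 11101
Step 5: G0=G4=1 G1=NOT G1=NOT 1=0 G2=G2|G4=1|1=1 G3=NOT G2=NOT 1=0 G4=G0|G2=1|1=1 -> 10101
Cycle of length 2 starting at step 3 -> no fixed point

Answer: cycle 2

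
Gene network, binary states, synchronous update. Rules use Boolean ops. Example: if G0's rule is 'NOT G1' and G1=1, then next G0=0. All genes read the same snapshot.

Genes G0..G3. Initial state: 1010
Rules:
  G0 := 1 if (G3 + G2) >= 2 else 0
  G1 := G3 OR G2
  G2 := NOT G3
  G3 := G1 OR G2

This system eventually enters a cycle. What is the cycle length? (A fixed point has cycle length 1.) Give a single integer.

Step 0: 1010
Step 1: G0=(0+1>=2)=0 G1=G3|G2=0|1=1 G2=NOT G3=NOT 0=1 G3=G1|G2=0|1=1 -> 0111
Step 2: G0=(1+1>=2)=1 G1=G3|G2=1|1=1 G2=NOT G3=NOT 1=0 G3=G1|G2=1|1=1 -> 1101
Step 3: G0=(1+0>=2)=0 G1=G3|G2=1|0=1 G2=NOT G3=NOT 1=0 G3=G1|G2=1|0=1 -> 0101
Step 4: G0=(1+0>=2)=0 G1=G3|G2=1|0=1 G2=NOT G3=NOT 1=0 G3=G1|G2=1|0=1 -> 0101
State from step 4 equals state from step 3 -> cycle length 1

Answer: 1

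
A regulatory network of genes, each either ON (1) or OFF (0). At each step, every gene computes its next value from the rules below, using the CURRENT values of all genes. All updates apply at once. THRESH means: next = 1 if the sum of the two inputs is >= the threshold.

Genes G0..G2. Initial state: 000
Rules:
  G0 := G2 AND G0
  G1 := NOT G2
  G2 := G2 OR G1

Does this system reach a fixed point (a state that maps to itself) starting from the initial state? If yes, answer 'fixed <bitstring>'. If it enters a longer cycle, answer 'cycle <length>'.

Step 0: 000
Step 1: G0=G2&G0=0&0=0 G1=NOT G2=NOT 0=1 G2=G2|G1=0|0=0 -> 010
Step 2: G0=G2&G0=0&0=0 G1=NOT G2=NOT 0=1 G2=G2|G1=0|1=1 -> 011
Step 3: G0=G2&G0=1&0=0 G1=NOT G2=NOT 1=0 G2=G2|G1=1|1=1 -> 001
Step 4: G0=G2&G0=1&0=0 G1=NOT G2=NOT 1=0 G2=G2|G1=1|0=1 -> 001
Fixed point reached at step 3: 001

Answer: fixed 001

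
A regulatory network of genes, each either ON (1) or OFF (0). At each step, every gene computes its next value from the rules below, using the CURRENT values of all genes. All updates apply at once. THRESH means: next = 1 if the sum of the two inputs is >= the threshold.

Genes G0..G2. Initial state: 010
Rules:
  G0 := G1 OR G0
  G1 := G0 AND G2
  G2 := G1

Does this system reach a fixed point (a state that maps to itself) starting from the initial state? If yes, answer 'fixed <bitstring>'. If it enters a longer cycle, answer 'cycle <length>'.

Step 0: 010
Step 1: G0=G1|G0=1|0=1 G1=G0&G2=0&0=0 G2=G1=1 -> 101
Step 2: G0=G1|G0=0|1=1 G1=G0&G2=1&1=1 G2=G1=0 -> 110
Step 3: G0=G1|G0=1|1=1 G1=G0&G2=1&0=0 G2=G1=1 -> 101
Cycle of length 2 starting at step 1 -> no fixed point

Answer: cycle 2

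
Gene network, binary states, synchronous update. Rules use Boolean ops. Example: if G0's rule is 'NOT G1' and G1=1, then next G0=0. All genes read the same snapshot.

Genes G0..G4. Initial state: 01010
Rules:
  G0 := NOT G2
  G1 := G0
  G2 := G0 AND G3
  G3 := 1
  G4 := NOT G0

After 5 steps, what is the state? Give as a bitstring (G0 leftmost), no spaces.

Step 1: G0=NOT G2=NOT 0=1 G1=G0=0 G2=G0&G3=0&1=0 G3=1(const) G4=NOT G0=NOT 0=1 -> 10011
Step 2: G0=NOT G2=NOT 0=1 G1=G0=1 G2=G0&G3=1&1=1 G3=1(const) G4=NOT G0=NOT 1=0 -> 11110
Step 3: G0=NOT G2=NOT 1=0 G1=G0=1 G2=G0&G3=1&1=1 G3=1(const) G4=NOT G0=NOT 1=0 -> 01110
Step 4: G0=NOT G2=NOT 1=0 G1=G0=0 G2=G0&G3=0&1=0 G3=1(const) G4=NOT G0=NOT 0=1 -> 00011
Step 5: G0=NOT G2=NOT 0=1 G1=G0=0 G2=G0&G3=0&1=0 G3=1(const) G4=NOT G0=NOT 0=1 -> 10011

10011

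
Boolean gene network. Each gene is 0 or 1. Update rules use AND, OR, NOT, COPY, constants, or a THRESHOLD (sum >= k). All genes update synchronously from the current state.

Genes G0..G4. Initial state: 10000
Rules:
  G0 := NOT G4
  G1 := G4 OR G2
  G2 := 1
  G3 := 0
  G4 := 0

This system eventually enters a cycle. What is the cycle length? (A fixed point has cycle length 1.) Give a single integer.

Answer: 1

Derivation:
Step 0: 10000
Step 1: G0=NOT G4=NOT 0=1 G1=G4|G2=0|0=0 G2=1(const) G3=0(const) G4=0(const) -> 10100
Step 2: G0=NOT G4=NOT 0=1 G1=G4|G2=0|1=1 G2=1(const) G3=0(const) G4=0(const) -> 11100
Step 3: G0=NOT G4=NOT 0=1 G1=G4|G2=0|1=1 G2=1(const) G3=0(const) G4=0(const) -> 11100
State from step 3 equals state from step 2 -> cycle length 1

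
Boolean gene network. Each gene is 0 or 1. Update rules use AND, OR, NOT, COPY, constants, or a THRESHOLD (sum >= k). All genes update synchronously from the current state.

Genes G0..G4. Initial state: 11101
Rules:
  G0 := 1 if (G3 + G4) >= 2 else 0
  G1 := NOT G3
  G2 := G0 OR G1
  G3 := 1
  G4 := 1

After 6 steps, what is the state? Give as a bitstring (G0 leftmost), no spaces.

Step 1: G0=(0+1>=2)=0 G1=NOT G3=NOT 0=1 G2=G0|G1=1|1=1 G3=1(const) G4=1(const) -> 01111
Step 2: G0=(1+1>=2)=1 G1=NOT G3=NOT 1=0 G2=G0|G1=0|1=1 G3=1(const) G4=1(const) -> 10111
Step 3: G0=(1+1>=2)=1 G1=NOT G3=NOT 1=0 G2=G0|G1=1|0=1 G3=1(const) G4=1(const) -> 10111
Step 4: G0=(1+1>=2)=1 G1=NOT G3=NOT 1=0 G2=G0|G1=1|0=1 G3=1(const) G4=1(const) -> 10111
Step 5: G0=(1+1>=2)=1 G1=NOT G3=NOT 1=0 G2=G0|G1=1|0=1 G3=1(const) G4=1(const) -> 10111
Step 6: G0=(1+1>=2)=1 G1=NOT G3=NOT 1=0 G2=G0|G1=1|0=1 G3=1(const) G4=1(const) -> 10111

10111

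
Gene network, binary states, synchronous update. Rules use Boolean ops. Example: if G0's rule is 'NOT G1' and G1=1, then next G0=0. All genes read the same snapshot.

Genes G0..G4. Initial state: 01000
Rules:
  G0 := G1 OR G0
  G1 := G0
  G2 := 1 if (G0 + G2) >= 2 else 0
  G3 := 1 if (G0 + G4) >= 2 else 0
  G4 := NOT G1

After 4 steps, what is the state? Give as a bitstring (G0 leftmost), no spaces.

Step 1: G0=G1|G0=1|0=1 G1=G0=0 G2=(0+0>=2)=0 G3=(0+0>=2)=0 G4=NOT G1=NOT 1=0 -> 10000
Step 2: G0=G1|G0=0|1=1 G1=G0=1 G2=(1+0>=2)=0 G3=(1+0>=2)=0 G4=NOT G1=NOT 0=1 -> 11001
Step 3: G0=G1|G0=1|1=1 G1=G0=1 G2=(1+0>=2)=0 G3=(1+1>=2)=1 G4=NOT G1=NOT 1=0 -> 11010
Step 4: G0=G1|G0=1|1=1 G1=G0=1 G2=(1+0>=2)=0 G3=(1+0>=2)=0 G4=NOT G1=NOT 1=0 -> 11000

11000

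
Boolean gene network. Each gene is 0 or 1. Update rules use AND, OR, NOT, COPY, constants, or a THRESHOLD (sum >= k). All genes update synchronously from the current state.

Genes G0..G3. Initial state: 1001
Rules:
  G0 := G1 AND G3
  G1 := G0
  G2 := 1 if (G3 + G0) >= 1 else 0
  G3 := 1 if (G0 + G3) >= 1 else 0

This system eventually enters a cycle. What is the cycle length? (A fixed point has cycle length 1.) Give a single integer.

Answer: 2

Derivation:
Step 0: 1001
Step 1: G0=G1&G3=0&1=0 G1=G0=1 G2=(1+1>=1)=1 G3=(1+1>=1)=1 -> 0111
Step 2: G0=G1&G3=1&1=1 G1=G0=0 G2=(1+0>=1)=1 G3=(0+1>=1)=1 -> 1011
Step 3: G0=G1&G3=0&1=0 G1=G0=1 G2=(1+1>=1)=1 G3=(1+1>=1)=1 -> 0111
State from step 3 equals state from step 1 -> cycle length 2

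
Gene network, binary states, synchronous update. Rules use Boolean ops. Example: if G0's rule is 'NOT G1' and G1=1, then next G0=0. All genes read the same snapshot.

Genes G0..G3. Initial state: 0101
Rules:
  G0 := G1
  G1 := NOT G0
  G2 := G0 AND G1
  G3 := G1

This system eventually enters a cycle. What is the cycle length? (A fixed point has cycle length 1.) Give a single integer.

Answer: 4

Derivation:
Step 0: 0101
Step 1: G0=G1=1 G1=NOT G0=NOT 0=1 G2=G0&G1=0&1=0 G3=G1=1 -> 1101
Step 2: G0=G1=1 G1=NOT G0=NOT 1=0 G2=G0&G1=1&1=1 G3=G1=1 -> 1011
Step 3: G0=G1=0 G1=NOT G0=NOT 1=0 G2=G0&G1=1&0=0 G3=G1=0 -> 0000
Step 4: G0=G1=0 G1=NOT G0=NOT 0=1 G2=G0&G1=0&0=0 G3=G1=0 -> 0100
Step 5: G0=G1=1 G1=NOT G0=NOT 0=1 G2=G0&G1=0&1=0 G3=G1=1 -> 1101
State from step 5 equals state from step 1 -> cycle length 4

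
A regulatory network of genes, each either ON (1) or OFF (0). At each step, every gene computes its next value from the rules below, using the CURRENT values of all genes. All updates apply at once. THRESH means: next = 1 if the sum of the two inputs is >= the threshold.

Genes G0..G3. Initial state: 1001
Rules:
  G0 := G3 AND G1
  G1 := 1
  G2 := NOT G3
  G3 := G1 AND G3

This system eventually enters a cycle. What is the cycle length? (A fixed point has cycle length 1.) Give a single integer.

Step 0: 1001
Step 1: G0=G3&G1=1&0=0 G1=1(const) G2=NOT G3=NOT 1=0 G3=G1&G3=0&1=0 -> 0100
Step 2: G0=G3&G1=0&1=0 G1=1(const) G2=NOT G3=NOT 0=1 G3=G1&G3=1&0=0 -> 0110
Step 3: G0=G3&G1=0&1=0 G1=1(const) G2=NOT G3=NOT 0=1 G3=G1&G3=1&0=0 -> 0110
State from step 3 equals state from step 2 -> cycle length 1

Answer: 1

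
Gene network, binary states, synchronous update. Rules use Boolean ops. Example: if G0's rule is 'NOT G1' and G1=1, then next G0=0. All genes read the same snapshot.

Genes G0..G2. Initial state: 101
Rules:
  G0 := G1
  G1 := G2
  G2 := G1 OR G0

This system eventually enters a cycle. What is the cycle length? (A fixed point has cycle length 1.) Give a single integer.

Step 0: 101
Step 1: G0=G1=0 G1=G2=1 G2=G1|G0=0|1=1 -> 011
Step 2: G0=G1=1 G1=G2=1 G2=G1|G0=1|0=1 -> 111
Step 3: G0=G1=1 G1=G2=1 G2=G1|G0=1|1=1 -> 111
State from step 3 equals state from step 2 -> cycle length 1

Answer: 1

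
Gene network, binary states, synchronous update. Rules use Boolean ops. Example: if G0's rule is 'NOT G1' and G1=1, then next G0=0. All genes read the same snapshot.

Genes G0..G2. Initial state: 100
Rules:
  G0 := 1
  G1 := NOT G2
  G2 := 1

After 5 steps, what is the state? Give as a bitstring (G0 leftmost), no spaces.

Step 1: G0=1(const) G1=NOT G2=NOT 0=1 G2=1(const) -> 111
Step 2: G0=1(const) G1=NOT G2=NOT 1=0 G2=1(const) -> 101
Step 3: G0=1(const) G1=NOT G2=NOT 1=0 G2=1(const) -> 101
Step 4: G0=1(const) G1=NOT G2=NOT 1=0 G2=1(const) -> 101
Step 5: G0=1(const) G1=NOT G2=NOT 1=0 G2=1(const) -> 101

101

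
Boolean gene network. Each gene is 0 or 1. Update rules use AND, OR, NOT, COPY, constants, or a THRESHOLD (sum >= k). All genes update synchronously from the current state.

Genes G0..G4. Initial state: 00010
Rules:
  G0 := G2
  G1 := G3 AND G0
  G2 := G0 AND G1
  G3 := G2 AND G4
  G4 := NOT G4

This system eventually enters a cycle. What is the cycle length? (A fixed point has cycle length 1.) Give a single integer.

Answer: 2

Derivation:
Step 0: 00010
Step 1: G0=G2=0 G1=G3&G0=1&0=0 G2=G0&G1=0&0=0 G3=G2&G4=0&0=0 G4=NOT G4=NOT 0=1 -> 00001
Step 2: G0=G2=0 G1=G3&G0=0&0=0 G2=G0&G1=0&0=0 G3=G2&G4=0&1=0 G4=NOT G4=NOT 1=0 -> 00000
Step 3: G0=G2=0 G1=G3&G0=0&0=0 G2=G0&G1=0&0=0 G3=G2&G4=0&0=0 G4=NOT G4=NOT 0=1 -> 00001
State from step 3 equals state from step 1 -> cycle length 2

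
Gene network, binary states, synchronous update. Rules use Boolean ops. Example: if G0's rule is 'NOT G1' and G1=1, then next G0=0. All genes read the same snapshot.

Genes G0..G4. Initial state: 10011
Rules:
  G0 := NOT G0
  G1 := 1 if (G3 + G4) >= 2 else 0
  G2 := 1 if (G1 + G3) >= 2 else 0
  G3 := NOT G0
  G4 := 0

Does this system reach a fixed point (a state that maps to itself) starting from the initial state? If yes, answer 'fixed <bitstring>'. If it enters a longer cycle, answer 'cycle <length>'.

Step 0: 10011
Step 1: G0=NOT G0=NOT 1=0 G1=(1+1>=2)=1 G2=(0+1>=2)=0 G3=NOT G0=NOT 1=0 G4=0(const) -> 01000
Step 2: G0=NOT G0=NOT 0=1 G1=(0+0>=2)=0 G2=(1+0>=2)=0 G3=NOT G0=NOT 0=1 G4=0(const) -> 10010
Step 3: G0=NOT G0=NOT 1=0 G1=(1+0>=2)=0 G2=(0+1>=2)=0 G3=NOT G0=NOT 1=0 G4=0(const) -> 00000
Step 4: G0=NOT G0=NOT 0=1 G1=(0+0>=2)=0 G2=(0+0>=2)=0 G3=NOT G0=NOT 0=1 G4=0(const) -> 10010
Cycle of length 2 starting at step 2 -> no fixed point

Answer: cycle 2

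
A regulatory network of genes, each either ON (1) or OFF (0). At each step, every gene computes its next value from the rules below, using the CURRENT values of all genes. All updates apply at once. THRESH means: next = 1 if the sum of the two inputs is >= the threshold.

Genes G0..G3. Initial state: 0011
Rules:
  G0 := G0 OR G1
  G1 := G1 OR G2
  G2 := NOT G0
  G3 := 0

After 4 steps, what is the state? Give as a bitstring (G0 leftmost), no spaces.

Step 1: G0=G0|G1=0|0=0 G1=G1|G2=0|1=1 G2=NOT G0=NOT 0=1 G3=0(const) -> 0110
Step 2: G0=G0|G1=0|1=1 G1=G1|G2=1|1=1 G2=NOT G0=NOT 0=1 G3=0(const) -> 1110
Step 3: G0=G0|G1=1|1=1 G1=G1|G2=1|1=1 G2=NOT G0=NOT 1=0 G3=0(const) -> 1100
Step 4: G0=G0|G1=1|1=1 G1=G1|G2=1|0=1 G2=NOT G0=NOT 1=0 G3=0(const) -> 1100

1100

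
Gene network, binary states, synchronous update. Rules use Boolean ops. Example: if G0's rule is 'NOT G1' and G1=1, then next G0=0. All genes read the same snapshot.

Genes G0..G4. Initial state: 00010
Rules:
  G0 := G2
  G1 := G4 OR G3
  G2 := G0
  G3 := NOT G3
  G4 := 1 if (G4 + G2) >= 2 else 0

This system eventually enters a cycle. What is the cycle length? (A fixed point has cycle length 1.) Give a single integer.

Step 0: 00010
Step 1: G0=G2=0 G1=G4|G3=0|1=1 G2=G0=0 G3=NOT G3=NOT 1=0 G4=(0+0>=2)=0 -> 01000
Step 2: G0=G2=0 G1=G4|G3=0|0=0 G2=G0=0 G3=NOT G3=NOT 0=1 G4=(0+0>=2)=0 -> 00010
State from step 2 equals state from step 0 -> cycle length 2

Answer: 2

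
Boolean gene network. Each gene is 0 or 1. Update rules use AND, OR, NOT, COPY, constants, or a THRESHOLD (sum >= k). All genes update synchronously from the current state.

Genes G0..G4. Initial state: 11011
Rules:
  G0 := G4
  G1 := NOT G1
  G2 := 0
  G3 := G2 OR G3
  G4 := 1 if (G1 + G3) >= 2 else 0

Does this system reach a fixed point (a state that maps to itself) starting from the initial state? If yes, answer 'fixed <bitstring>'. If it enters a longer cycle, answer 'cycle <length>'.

Step 0: 11011
Step 1: G0=G4=1 G1=NOT G1=NOT 1=0 G2=0(const) G3=G2|G3=0|1=1 G4=(1+1>=2)=1 -> 10011
Step 2: G0=G4=1 G1=NOT G1=NOT 0=1 G2=0(const) G3=G2|G3=0|1=1 G4=(0+1>=2)=0 -> 11010
Step 3: G0=G4=0 G1=NOT G1=NOT 1=0 G2=0(const) G3=G2|G3=0|1=1 G4=(1+1>=2)=1 -> 00011
Step 4: G0=G4=1 G1=NOT G1=NOT 0=1 G2=0(const) G3=G2|G3=0|1=1 G4=(0+1>=2)=0 -> 11010
Cycle of length 2 starting at step 2 -> no fixed point

Answer: cycle 2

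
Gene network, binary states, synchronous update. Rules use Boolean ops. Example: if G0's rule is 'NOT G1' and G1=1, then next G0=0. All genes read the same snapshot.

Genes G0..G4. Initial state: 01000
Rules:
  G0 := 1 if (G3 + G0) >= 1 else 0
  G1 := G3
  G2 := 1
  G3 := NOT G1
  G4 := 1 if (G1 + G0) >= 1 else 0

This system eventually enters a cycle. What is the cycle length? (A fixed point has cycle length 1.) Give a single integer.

Answer: 4

Derivation:
Step 0: 01000
Step 1: G0=(0+0>=1)=0 G1=G3=0 G2=1(const) G3=NOT G1=NOT 1=0 G4=(1+0>=1)=1 -> 00101
Step 2: G0=(0+0>=1)=0 G1=G3=0 G2=1(const) G3=NOT G1=NOT 0=1 G4=(0+0>=1)=0 -> 00110
Step 3: G0=(1+0>=1)=1 G1=G3=1 G2=1(const) G3=NOT G1=NOT 0=1 G4=(0+0>=1)=0 -> 11110
Step 4: G0=(1+1>=1)=1 G1=G3=1 G2=1(const) G3=NOT G1=NOT 1=0 G4=(1+1>=1)=1 -> 11101
Step 5: G0=(0+1>=1)=1 G1=G3=0 G2=1(const) G3=NOT G1=NOT 1=0 G4=(1+1>=1)=1 -> 10101
Step 6: G0=(0+1>=1)=1 G1=G3=0 G2=1(const) G3=NOT G1=NOT 0=1 G4=(0+1>=1)=1 -> 10111
Step 7: G0=(1+1>=1)=1 G1=G3=1 G2=1(const) G3=NOT G1=NOT 0=1 G4=(0+1>=1)=1 -> 11111
Step 8: G0=(1+1>=1)=1 G1=G3=1 G2=1(const) G3=NOT G1=NOT 1=0 G4=(1+1>=1)=1 -> 11101
State from step 8 equals state from step 4 -> cycle length 4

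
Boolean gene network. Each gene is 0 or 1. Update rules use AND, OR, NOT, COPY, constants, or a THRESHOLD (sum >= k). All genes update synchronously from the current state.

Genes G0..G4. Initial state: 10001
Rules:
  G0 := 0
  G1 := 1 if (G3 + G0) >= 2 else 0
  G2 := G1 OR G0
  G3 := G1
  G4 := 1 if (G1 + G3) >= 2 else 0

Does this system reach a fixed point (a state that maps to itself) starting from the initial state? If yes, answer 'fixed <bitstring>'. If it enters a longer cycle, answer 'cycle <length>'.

Step 0: 10001
Step 1: G0=0(const) G1=(0+1>=2)=0 G2=G1|G0=0|1=1 G3=G1=0 G4=(0+0>=2)=0 -> 00100
Step 2: G0=0(const) G1=(0+0>=2)=0 G2=G1|G0=0|0=0 G3=G1=0 G4=(0+0>=2)=0 -> 00000
Step 3: G0=0(const) G1=(0+0>=2)=0 G2=G1|G0=0|0=0 G3=G1=0 G4=(0+0>=2)=0 -> 00000
Fixed point reached at step 2: 00000

Answer: fixed 00000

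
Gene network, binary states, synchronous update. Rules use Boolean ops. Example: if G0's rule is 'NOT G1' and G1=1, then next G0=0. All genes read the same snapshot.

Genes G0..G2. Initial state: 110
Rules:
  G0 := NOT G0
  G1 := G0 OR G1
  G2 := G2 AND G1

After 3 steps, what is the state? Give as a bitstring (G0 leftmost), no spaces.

Step 1: G0=NOT G0=NOT 1=0 G1=G0|G1=1|1=1 G2=G2&G1=0&1=0 -> 010
Step 2: G0=NOT G0=NOT 0=1 G1=G0|G1=0|1=1 G2=G2&G1=0&1=0 -> 110
Step 3: G0=NOT G0=NOT 1=0 G1=G0|G1=1|1=1 G2=G2&G1=0&1=0 -> 010

010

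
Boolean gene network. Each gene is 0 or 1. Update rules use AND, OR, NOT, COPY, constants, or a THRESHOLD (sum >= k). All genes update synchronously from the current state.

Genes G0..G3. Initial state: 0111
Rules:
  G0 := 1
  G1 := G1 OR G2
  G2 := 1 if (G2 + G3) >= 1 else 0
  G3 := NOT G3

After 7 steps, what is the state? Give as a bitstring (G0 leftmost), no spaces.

Step 1: G0=1(const) G1=G1|G2=1|1=1 G2=(1+1>=1)=1 G3=NOT G3=NOT 1=0 -> 1110
Step 2: G0=1(const) G1=G1|G2=1|1=1 G2=(1+0>=1)=1 G3=NOT G3=NOT 0=1 -> 1111
Step 3: G0=1(const) G1=G1|G2=1|1=1 G2=(1+1>=1)=1 G3=NOT G3=NOT 1=0 -> 1110
Step 4: G0=1(const) G1=G1|G2=1|1=1 G2=(1+0>=1)=1 G3=NOT G3=NOT 0=1 -> 1111
Step 5: G0=1(const) G1=G1|G2=1|1=1 G2=(1+1>=1)=1 G3=NOT G3=NOT 1=0 -> 1110
Step 6: G0=1(const) G1=G1|G2=1|1=1 G2=(1+0>=1)=1 G3=NOT G3=NOT 0=1 -> 1111
Step 7: G0=1(const) G1=G1|G2=1|1=1 G2=(1+1>=1)=1 G3=NOT G3=NOT 1=0 -> 1110

1110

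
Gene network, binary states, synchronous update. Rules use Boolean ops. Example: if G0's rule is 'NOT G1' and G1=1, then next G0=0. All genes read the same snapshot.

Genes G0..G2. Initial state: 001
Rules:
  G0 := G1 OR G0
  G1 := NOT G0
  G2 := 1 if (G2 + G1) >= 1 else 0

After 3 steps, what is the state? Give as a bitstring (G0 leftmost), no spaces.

Step 1: G0=G1|G0=0|0=0 G1=NOT G0=NOT 0=1 G2=(1+0>=1)=1 -> 011
Step 2: G0=G1|G0=1|0=1 G1=NOT G0=NOT 0=1 G2=(1+1>=1)=1 -> 111
Step 3: G0=G1|G0=1|1=1 G1=NOT G0=NOT 1=0 G2=(1+1>=1)=1 -> 101

101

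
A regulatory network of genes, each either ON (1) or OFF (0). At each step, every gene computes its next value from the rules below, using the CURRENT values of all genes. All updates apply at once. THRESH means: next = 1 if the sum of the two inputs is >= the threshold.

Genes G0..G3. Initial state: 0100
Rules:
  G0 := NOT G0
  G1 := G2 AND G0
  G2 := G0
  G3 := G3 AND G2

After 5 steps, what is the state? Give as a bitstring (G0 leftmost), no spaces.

Step 1: G0=NOT G0=NOT 0=1 G1=G2&G0=0&0=0 G2=G0=0 G3=G3&G2=0&0=0 -> 1000
Step 2: G0=NOT G0=NOT 1=0 G1=G2&G0=0&1=0 G2=G0=1 G3=G3&G2=0&0=0 -> 0010
Step 3: G0=NOT G0=NOT 0=1 G1=G2&G0=1&0=0 G2=G0=0 G3=G3&G2=0&1=0 -> 1000
Step 4: G0=NOT G0=NOT 1=0 G1=G2&G0=0&1=0 G2=G0=1 G3=G3&G2=0&0=0 -> 0010
Step 5: G0=NOT G0=NOT 0=1 G1=G2&G0=1&0=0 G2=G0=0 G3=G3&G2=0&1=0 -> 1000

1000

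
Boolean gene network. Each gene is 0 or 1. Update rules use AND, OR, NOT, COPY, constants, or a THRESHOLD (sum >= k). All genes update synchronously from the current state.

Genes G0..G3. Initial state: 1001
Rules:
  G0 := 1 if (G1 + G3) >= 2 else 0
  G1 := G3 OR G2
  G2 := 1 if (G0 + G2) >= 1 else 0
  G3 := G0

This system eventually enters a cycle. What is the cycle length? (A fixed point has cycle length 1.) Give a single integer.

Step 0: 1001
Step 1: G0=(0+1>=2)=0 G1=G3|G2=1|0=1 G2=(1+0>=1)=1 G3=G0=1 -> 0111
Step 2: G0=(1+1>=2)=1 G1=G3|G2=1|1=1 G2=(0+1>=1)=1 G3=G0=0 -> 1110
Step 3: G0=(1+0>=2)=0 G1=G3|G2=0|1=1 G2=(1+1>=1)=1 G3=G0=1 -> 0111
State from step 3 equals state from step 1 -> cycle length 2

Answer: 2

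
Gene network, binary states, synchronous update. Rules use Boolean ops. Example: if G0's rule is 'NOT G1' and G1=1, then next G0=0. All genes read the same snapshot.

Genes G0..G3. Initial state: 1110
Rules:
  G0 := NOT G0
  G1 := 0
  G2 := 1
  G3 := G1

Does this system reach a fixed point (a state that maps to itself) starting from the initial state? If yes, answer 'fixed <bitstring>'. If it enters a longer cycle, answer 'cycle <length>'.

Step 0: 1110
Step 1: G0=NOT G0=NOT 1=0 G1=0(const) G2=1(const) G3=G1=1 -> 0011
Step 2: G0=NOT G0=NOT 0=1 G1=0(const) G2=1(const) G3=G1=0 -> 1010
Step 3: G0=NOT G0=NOT 1=0 G1=0(const) G2=1(const) G3=G1=0 -> 0010
Step 4: G0=NOT G0=NOT 0=1 G1=0(const) G2=1(const) G3=G1=0 -> 1010
Cycle of length 2 starting at step 2 -> no fixed point

Answer: cycle 2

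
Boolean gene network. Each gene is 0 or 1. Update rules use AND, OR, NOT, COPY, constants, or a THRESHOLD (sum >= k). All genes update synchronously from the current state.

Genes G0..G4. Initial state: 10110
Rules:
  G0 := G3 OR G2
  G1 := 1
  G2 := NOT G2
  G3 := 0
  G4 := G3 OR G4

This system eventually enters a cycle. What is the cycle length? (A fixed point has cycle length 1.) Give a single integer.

Step 0: 10110
Step 1: G0=G3|G2=1|1=1 G1=1(const) G2=NOT G2=NOT 1=0 G3=0(const) G4=G3|G4=1|0=1 -> 11001
Step 2: G0=G3|G2=0|0=0 G1=1(const) G2=NOT G2=NOT 0=1 G3=0(const) G4=G3|G4=0|1=1 -> 01101
Step 3: G0=G3|G2=0|1=1 G1=1(const) G2=NOT G2=NOT 1=0 G3=0(const) G4=G3|G4=0|1=1 -> 11001
State from step 3 equals state from step 1 -> cycle length 2

Answer: 2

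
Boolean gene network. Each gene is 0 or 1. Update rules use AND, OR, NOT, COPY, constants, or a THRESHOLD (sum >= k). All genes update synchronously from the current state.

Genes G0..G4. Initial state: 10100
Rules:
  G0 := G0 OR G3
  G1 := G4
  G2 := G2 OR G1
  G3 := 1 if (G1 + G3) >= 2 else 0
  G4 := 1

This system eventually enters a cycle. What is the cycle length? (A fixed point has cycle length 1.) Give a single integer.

Step 0: 10100
Step 1: G0=G0|G3=1|0=1 G1=G4=0 G2=G2|G1=1|0=1 G3=(0+0>=2)=0 G4=1(const) -> 10101
Step 2: G0=G0|G3=1|0=1 G1=G4=1 G2=G2|G1=1|0=1 G3=(0+0>=2)=0 G4=1(const) -> 11101
Step 3: G0=G0|G3=1|0=1 G1=G4=1 G2=G2|G1=1|1=1 G3=(1+0>=2)=0 G4=1(const) -> 11101
State from step 3 equals state from step 2 -> cycle length 1

Answer: 1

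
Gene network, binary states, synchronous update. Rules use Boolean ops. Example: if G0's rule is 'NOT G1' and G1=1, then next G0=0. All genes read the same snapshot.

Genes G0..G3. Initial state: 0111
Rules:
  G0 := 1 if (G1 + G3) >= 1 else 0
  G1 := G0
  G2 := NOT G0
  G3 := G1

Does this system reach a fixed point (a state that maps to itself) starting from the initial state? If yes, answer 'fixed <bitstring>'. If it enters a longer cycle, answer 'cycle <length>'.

Answer: fixed 1101

Derivation:
Step 0: 0111
Step 1: G0=(1+1>=1)=1 G1=G0=0 G2=NOT G0=NOT 0=1 G3=G1=1 -> 1011
Step 2: G0=(0+1>=1)=1 G1=G0=1 G2=NOT G0=NOT 1=0 G3=G1=0 -> 1100
Step 3: G0=(1+0>=1)=1 G1=G0=1 G2=NOT G0=NOT 1=0 G3=G1=1 -> 1101
Step 4: G0=(1+1>=1)=1 G1=G0=1 G2=NOT G0=NOT 1=0 G3=G1=1 -> 1101
Fixed point reached at step 3: 1101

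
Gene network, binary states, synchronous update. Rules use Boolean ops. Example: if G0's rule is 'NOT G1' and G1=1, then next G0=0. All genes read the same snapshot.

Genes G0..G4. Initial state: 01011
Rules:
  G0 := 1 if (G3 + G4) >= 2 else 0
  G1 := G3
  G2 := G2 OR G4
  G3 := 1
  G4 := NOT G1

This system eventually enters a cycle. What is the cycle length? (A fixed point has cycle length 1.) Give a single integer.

Step 0: 01011
Step 1: G0=(1+1>=2)=1 G1=G3=1 G2=G2|G4=0|1=1 G3=1(const) G4=NOT G1=NOT 1=0 -> 11110
Step 2: G0=(1+0>=2)=0 G1=G3=1 G2=G2|G4=1|0=1 G3=1(const) G4=NOT G1=NOT 1=0 -> 01110
Step 3: G0=(1+0>=2)=0 G1=G3=1 G2=G2|G4=1|0=1 G3=1(const) G4=NOT G1=NOT 1=0 -> 01110
State from step 3 equals state from step 2 -> cycle length 1

Answer: 1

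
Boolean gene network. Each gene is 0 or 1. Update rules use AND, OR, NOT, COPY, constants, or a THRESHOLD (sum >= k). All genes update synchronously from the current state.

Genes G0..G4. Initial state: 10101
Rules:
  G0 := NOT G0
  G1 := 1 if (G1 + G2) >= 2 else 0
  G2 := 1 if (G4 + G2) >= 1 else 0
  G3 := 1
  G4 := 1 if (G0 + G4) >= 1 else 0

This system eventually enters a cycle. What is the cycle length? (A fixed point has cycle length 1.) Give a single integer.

Step 0: 10101
Step 1: G0=NOT G0=NOT 1=0 G1=(0+1>=2)=0 G2=(1+1>=1)=1 G3=1(const) G4=(1+1>=1)=1 -> 00111
Step 2: G0=NOT G0=NOT 0=1 G1=(0+1>=2)=0 G2=(1+1>=1)=1 G3=1(const) G4=(0+1>=1)=1 -> 10111
Step 3: G0=NOT G0=NOT 1=0 G1=(0+1>=2)=0 G2=(1+1>=1)=1 G3=1(const) G4=(1+1>=1)=1 -> 00111
State from step 3 equals state from step 1 -> cycle length 2

Answer: 2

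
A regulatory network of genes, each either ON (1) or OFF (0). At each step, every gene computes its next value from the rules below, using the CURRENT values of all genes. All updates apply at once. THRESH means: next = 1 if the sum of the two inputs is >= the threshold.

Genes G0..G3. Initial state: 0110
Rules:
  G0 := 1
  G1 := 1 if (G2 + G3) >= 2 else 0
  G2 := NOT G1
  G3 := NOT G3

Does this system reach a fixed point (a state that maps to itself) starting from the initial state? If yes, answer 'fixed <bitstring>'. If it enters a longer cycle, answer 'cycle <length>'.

Answer: cycle 4

Derivation:
Step 0: 0110
Step 1: G0=1(const) G1=(1+0>=2)=0 G2=NOT G1=NOT 1=0 G3=NOT G3=NOT 0=1 -> 1001
Step 2: G0=1(const) G1=(0+1>=2)=0 G2=NOT G1=NOT 0=1 G3=NOT G3=NOT 1=0 -> 1010
Step 3: G0=1(const) G1=(1+0>=2)=0 G2=NOT G1=NOT 0=1 G3=NOT G3=NOT 0=1 -> 1011
Step 4: G0=1(const) G1=(1+1>=2)=1 G2=NOT G1=NOT 0=1 G3=NOT G3=NOT 1=0 -> 1110
Step 5: G0=1(const) G1=(1+0>=2)=0 G2=NOT G1=NOT 1=0 G3=NOT G3=NOT 0=1 -> 1001
Cycle of length 4 starting at step 1 -> no fixed point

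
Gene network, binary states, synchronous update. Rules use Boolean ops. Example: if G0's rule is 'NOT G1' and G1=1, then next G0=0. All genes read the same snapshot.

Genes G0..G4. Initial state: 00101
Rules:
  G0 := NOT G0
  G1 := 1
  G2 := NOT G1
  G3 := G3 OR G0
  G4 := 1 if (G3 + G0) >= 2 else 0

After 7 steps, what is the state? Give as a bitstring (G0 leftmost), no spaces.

Step 1: G0=NOT G0=NOT 0=1 G1=1(const) G2=NOT G1=NOT 0=1 G3=G3|G0=0|0=0 G4=(0+0>=2)=0 -> 11100
Step 2: G0=NOT G0=NOT 1=0 G1=1(const) G2=NOT G1=NOT 1=0 G3=G3|G0=0|1=1 G4=(0+1>=2)=0 -> 01010
Step 3: G0=NOT G0=NOT 0=1 G1=1(const) G2=NOT G1=NOT 1=0 G3=G3|G0=1|0=1 G4=(1+0>=2)=0 -> 11010
Step 4: G0=NOT G0=NOT 1=0 G1=1(const) G2=NOT G1=NOT 1=0 G3=G3|G0=1|1=1 G4=(1+1>=2)=1 -> 01011
Step 5: G0=NOT G0=NOT 0=1 G1=1(const) G2=NOT G1=NOT 1=0 G3=G3|G0=1|0=1 G4=(1+0>=2)=0 -> 11010
Step 6: G0=NOT G0=NOT 1=0 G1=1(const) G2=NOT G1=NOT 1=0 G3=G3|G0=1|1=1 G4=(1+1>=2)=1 -> 01011
Step 7: G0=NOT G0=NOT 0=1 G1=1(const) G2=NOT G1=NOT 1=0 G3=G3|G0=1|0=1 G4=(1+0>=2)=0 -> 11010

11010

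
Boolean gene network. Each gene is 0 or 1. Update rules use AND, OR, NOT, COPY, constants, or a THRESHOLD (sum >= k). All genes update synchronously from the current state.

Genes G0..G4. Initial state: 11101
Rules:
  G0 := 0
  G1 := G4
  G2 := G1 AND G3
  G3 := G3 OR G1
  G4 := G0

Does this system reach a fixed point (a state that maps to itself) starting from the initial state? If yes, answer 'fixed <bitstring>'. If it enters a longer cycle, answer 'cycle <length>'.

Answer: fixed 00010

Derivation:
Step 0: 11101
Step 1: G0=0(const) G1=G4=1 G2=G1&G3=1&0=0 G3=G3|G1=0|1=1 G4=G0=1 -> 01011
Step 2: G0=0(const) G1=G4=1 G2=G1&G3=1&1=1 G3=G3|G1=1|1=1 G4=G0=0 -> 01110
Step 3: G0=0(const) G1=G4=0 G2=G1&G3=1&1=1 G3=G3|G1=1|1=1 G4=G0=0 -> 00110
Step 4: G0=0(const) G1=G4=0 G2=G1&G3=0&1=0 G3=G3|G1=1|0=1 G4=G0=0 -> 00010
Step 5: G0=0(const) G1=G4=0 G2=G1&G3=0&1=0 G3=G3|G1=1|0=1 G4=G0=0 -> 00010
Fixed point reached at step 4: 00010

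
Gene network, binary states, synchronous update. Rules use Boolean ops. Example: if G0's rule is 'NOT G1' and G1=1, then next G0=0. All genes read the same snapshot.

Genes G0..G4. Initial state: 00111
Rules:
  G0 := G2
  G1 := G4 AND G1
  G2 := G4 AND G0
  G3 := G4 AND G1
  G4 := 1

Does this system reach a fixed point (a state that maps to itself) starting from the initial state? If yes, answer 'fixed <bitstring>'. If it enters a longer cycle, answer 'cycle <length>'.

Answer: cycle 2

Derivation:
Step 0: 00111
Step 1: G0=G2=1 G1=G4&G1=1&0=0 G2=G4&G0=1&0=0 G3=G4&G1=1&0=0 G4=1(const) -> 10001
Step 2: G0=G2=0 G1=G4&G1=1&0=0 G2=G4&G0=1&1=1 G3=G4&G1=1&0=0 G4=1(const) -> 00101
Step 3: G0=G2=1 G1=G4&G1=1&0=0 G2=G4&G0=1&0=0 G3=G4&G1=1&0=0 G4=1(const) -> 10001
Cycle of length 2 starting at step 1 -> no fixed point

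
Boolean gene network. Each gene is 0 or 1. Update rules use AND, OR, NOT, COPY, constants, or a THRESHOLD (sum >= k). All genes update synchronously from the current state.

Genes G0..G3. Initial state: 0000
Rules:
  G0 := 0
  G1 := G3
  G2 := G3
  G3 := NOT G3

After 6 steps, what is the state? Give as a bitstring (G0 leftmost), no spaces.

Step 1: G0=0(const) G1=G3=0 G2=G3=0 G3=NOT G3=NOT 0=1 -> 0001
Step 2: G0=0(const) G1=G3=1 G2=G3=1 G3=NOT G3=NOT 1=0 -> 0110
Step 3: G0=0(const) G1=G3=0 G2=G3=0 G3=NOT G3=NOT 0=1 -> 0001
Step 4: G0=0(const) G1=G3=1 G2=G3=1 G3=NOT G3=NOT 1=0 -> 0110
Step 5: G0=0(const) G1=G3=0 G2=G3=0 G3=NOT G3=NOT 0=1 -> 0001
Step 6: G0=0(const) G1=G3=1 G2=G3=1 G3=NOT G3=NOT 1=0 -> 0110

0110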